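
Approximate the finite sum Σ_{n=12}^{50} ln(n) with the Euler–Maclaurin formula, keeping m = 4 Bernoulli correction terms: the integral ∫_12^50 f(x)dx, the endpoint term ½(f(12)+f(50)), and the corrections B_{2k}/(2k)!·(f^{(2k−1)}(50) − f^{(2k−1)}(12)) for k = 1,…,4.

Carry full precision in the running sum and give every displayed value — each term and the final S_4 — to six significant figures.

S_4 ≈ 130.975

The integral term ∫_12^50 ln(x) dx = 127.782.
Boundary: ½(f(12) + f(50)) = ½(2.48491 + 3.91202) = 3.19846.
Running total after boundary: 130.981.
Order-1 term: 1/12 · (0.0200000 − 0.0833333) = -0.00527778.
Running total after k=1: 130.975.
Order-2 term: −1/720 · (1.60000e-05 − 0.00115741) = 1.58529e-06.
Running total after k=2: 130.975.
Order-3 term: 1/30240 · (7.68000e-08 − 9.64506e-05) = -3.18696e-09.
Running total after k=3: 130.975.
Order-4 term: −1/1209600 · (9.21600e-10 − 2.00939e-05) = 1.66112e-11.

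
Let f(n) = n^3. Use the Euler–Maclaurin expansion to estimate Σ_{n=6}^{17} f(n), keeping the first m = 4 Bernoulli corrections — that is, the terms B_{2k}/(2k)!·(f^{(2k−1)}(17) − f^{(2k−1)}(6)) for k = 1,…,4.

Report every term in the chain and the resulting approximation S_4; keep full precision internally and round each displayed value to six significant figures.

Integral: ∫_6^17 x^3 dx = 20556.2.
Boundary: ½(f(6) + f(17)) = ½(216.000 + 4913.00) = 2564.50.
Integral + boundary = 23120.8.
Correction k=1: B_{2}/2! · (f^{(1)}(17) − f^{(1)}(6)) = 1/12 · (867.000 − 108.000) = 63.2500.
Partial sum through k=1: 23184.0.
Correction k=2: B_{4}/4! · (f^{(3)}(17) − f^{(3)}(6)) = −1/720 · (6.00000 − 6.00000) = 0.00000.
Partial sum through k=2: 23184.0.
Correction k=3: B_{6}/6! · (f^{(5)}(17) − f^{(5)}(6)) = 1/30240 · (0.00000 − 0.00000) = 0.00000.
Partial sum through k=3: 23184.0.
Correction k=4: B_{8}/8! · (f^{(7)}(17) − f^{(7)}(6)) = −1/1209600 · (0.00000 − 0.00000) = 0.00000.

S_4 ≈ 23184.0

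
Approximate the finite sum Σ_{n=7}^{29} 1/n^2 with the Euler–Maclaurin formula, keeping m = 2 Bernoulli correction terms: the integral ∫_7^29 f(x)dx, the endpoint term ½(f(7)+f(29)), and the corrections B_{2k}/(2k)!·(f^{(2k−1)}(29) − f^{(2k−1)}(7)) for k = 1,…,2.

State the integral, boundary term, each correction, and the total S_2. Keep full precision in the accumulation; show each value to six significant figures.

∫_7^29 1/x^2 dx evaluates to 0.108374.
Endpoint term: (f(7) + f(29))/2 = (0.0204082 + 0.00118906)/2 = 0.0107986.
Integral + boundary = 0.119173.
Correction k=1: B_{2}/2! · (f^{(1)}(29) − f^{(1)}(7)) = 1/12 · (-8.20042e-05 − (-0.00583090)) = 0.000479075.
After k=1: 0.119652.
Correction k=2: B_{4}/4! · (f^{(3)}(29) − f^{(3)}(7)) = −1/720 · (-1.17010e-06 − (-0.00142798)) = -1.98168e-06.

S_2 ≈ 0.119650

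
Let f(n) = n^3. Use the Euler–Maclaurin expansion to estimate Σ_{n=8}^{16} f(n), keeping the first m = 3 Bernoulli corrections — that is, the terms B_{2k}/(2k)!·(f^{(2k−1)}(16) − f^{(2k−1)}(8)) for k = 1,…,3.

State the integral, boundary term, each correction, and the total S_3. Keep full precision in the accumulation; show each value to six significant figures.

S_3 ≈ 17712.0

The integral term ∫_8^16 x^3 dx = 15360.0.
Boundary: ½(f(8) + f(16)) = ½(512.000 + 4096.00) = 2304.00.
Integral + boundary = 17664.0.
k=1: B_{2}/(2)! × [f^{(1)}(16) − f^{(1)}(8)] = 1/12 × (768.000 − 192.000) = 48.0000.
Running total after k=1: 17712.0.
k=2: B_{4}/(4)! × [f^{(3)}(16) − f^{(3)}(8)] = −1/720 × (6.00000 − 6.00000) = 0.00000.
Running total after k=2: 17712.0.
k=3: B_{6}/(6)! × [f^{(5)}(16) − f^{(5)}(8)] = 1/30240 × (0.00000 − 0.00000) = 0.00000.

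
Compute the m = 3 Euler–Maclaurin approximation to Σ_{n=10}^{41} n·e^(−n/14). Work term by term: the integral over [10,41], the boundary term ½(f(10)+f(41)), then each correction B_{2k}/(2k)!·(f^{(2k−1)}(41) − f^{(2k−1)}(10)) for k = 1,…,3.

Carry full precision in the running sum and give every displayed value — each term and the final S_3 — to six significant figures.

The integral term ∫_10^41 x·e^(−x/14) dx = 123.311.
½[f(10) + f(41)] = ½[4.89542 + 2.19241] = 3.54391.
Running total after boundary: 126.855.
k=1: B_{2}/(2)! × [f^{(1)}(41) − f^{(1)}(10)] = 1/12 × (-0.103127 − 0.139869) = -0.0202497.
Partial sum through k=1: 126.835.
k=2: B_{4}/(4)! × [f^{(3)}(41) − f^{(3)}(10)] = −1/720 × (1.94874e-05 − 0.00570894) = 7.90202e-06.
Partial sum through k=2: 126.835.
k=3: B_{6}/(6)! × [f^{(5)}(41) − f^{(5)}(10)] = 1/30240 × (2.88334e-06 − 5.46136e-05) = -1.71066e-09.

S_3 ≈ 126.835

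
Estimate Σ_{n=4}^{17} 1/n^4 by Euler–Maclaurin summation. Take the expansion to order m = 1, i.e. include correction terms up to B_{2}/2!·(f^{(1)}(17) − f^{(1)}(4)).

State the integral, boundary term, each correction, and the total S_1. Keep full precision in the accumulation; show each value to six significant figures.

Integral: ∫_4^17 1/x^4 dx = 0.00514049.
Endpoint term: (f(4) + f(17))/2 = (0.00390625 + 1.19730e-05)/2 = 0.00195911.
Integral + boundary = 0.00709960.
Order-1 term: 1/12 · (-2.81719e-06 − (-0.00390625)) = 0.000325286.

S_1 ≈ 0.00742488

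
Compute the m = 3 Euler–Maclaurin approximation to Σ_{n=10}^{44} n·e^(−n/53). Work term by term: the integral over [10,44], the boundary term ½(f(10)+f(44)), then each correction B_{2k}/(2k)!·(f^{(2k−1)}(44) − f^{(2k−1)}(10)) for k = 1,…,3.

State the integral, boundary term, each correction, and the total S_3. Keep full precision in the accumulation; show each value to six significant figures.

Integral: ∫_10^44 x·e^(−x/53) dx = 523.559.
½[f(10) + f(44)] = ½[8.28052 + 19.1825] = 13.7315.
Running total after boundary: 537.291.
Order-1 term: 1/12 · (0.0740321 − 0.671816) = -0.0498153.
Running total after k=1: 537.241.
Order-2 term: −1/720 · (0.000336763 − 0.000828736) = 6.83297e-07.
Running total after k=2: 537.241.
Order-3 term: 1/30240 · (2.30392e-07 − 5.04915e-07) = -9.07816e-12.

S_3 ≈ 537.241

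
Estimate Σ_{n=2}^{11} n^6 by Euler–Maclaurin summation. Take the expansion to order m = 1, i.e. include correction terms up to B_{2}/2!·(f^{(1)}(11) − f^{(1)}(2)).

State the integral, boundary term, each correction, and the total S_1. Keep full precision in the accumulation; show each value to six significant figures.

∫_2^11 x^6 dx evaluates to 2.78386e+06.
Boundary: ½(f(2) + f(11)) = ½(64.0000 + 1.77156e+06) = 885812.
Running total after boundary: 3.66968e+06.
k=1: B_{2}/(2)! × [f^{(1)}(11) − f^{(1)}(2)] = 1/12 × (966306 − 192.000) = 80509.5.

S_1 ≈ 3.75019e+06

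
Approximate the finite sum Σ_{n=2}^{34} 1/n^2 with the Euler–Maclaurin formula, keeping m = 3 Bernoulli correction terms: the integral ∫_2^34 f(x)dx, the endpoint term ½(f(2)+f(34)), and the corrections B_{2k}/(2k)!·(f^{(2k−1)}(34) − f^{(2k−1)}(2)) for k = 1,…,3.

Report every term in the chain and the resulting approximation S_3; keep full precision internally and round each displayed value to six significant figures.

∫_2^34 1/x^2 dx evaluates to 0.470588.
Boundary: ½(f(2) + f(34)) = ½(0.250000 + 0.000865052) = 0.125433.
So far: 0.596021.
k=1: B_{2}/(2)! × [f^{(1)}(34) − f^{(1)}(2)] = 1/12 × (-5.08854e-05 − (-0.250000)) = 0.0208291.
After k=1: 0.616850.
k=2: B_{4}/(4)! × [f^{(3)}(34) − f^{(3)}(2)] = −1/720 × (-5.28222e-07 − (-0.750000)) = -0.00104167.
After k=2: 0.615808.
k=3: B_{6}/(6)! × [f^{(5)}(34) − f^{(5)}(2)] = 1/30240 × (-1.37082e-08 − (-5.62500)) = 0.000186012.

S_3 ≈ 0.615994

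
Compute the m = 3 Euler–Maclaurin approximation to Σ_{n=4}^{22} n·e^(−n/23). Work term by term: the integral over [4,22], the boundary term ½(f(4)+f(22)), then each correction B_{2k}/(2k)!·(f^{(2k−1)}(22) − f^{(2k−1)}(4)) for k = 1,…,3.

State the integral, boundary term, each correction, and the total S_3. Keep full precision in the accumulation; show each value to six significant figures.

S_3 ≈ 130.046

∫_4^22 x·e^(−x/23) dx evaluates to 124.195.
Endpoint term: (f(4) + f(22))/2 = (3.36148 + 8.45299)/2 = 5.90724.
Integral + boundary = 130.102.
Correction k=1: B_{2}/2! · (f^{(1)}(22) − f^{(1)}(4)) = 1/12 · (0.0167055 − 0.694219) = -0.0564594.
After k=1: 130.046.
Correction k=2: B_{4}/4! · (f^{(3)}(22) − f^{(3)}(4)) = −1/720 · (0.00148423 − 0.00448952) = 4.17402e-06.
After k=2: 130.046.
Correction k=3: B_{6}/6! · (f^{(5)}(22) − f^{(5)}(4)) = 1/30240 · (5.55177e-06 − 1.44929e-05) = -2.95671e-10.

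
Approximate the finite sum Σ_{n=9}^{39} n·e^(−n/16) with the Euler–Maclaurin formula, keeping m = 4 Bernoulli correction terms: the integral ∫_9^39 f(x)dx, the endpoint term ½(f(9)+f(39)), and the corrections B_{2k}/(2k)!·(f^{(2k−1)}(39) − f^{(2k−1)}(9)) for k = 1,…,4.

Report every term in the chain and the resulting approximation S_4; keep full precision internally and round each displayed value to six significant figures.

S_4 ≈ 155.256

The integral term ∫_9^39 x·e^(−x/16) dx = 151.020.
Boundary: ½(f(9) + f(39)) = ½(5.12805 + 3.40778) = 4.26791.
So far: 155.288.
Order-1 term: 1/12 · (-0.125607 − 0.249280) = -0.0312406.
Running total after k=1: 155.256.
Order-2 term: −1/720 · (0.000191995 − 0.00542518) = 7.26831e-06.
Running total after k=2: 155.256.
Order-3 term: 1/30240 · (3.41658e-06 − 3.85805e-05) = -1.16283e-09.
Running total after k=3: 155.256.
Order-4 term: −1/1209600 · (2.37624e-08 − 2.18628e-07) = 1.61100e-13.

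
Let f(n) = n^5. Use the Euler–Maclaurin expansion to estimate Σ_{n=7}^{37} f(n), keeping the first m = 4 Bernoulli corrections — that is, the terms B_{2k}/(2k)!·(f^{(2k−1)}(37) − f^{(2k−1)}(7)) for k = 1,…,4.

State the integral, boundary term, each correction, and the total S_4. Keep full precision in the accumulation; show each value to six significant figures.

S_4 ≈ 4.63062e+08

∫_7^37 x^5 dx evaluates to 4.27601e+08.
½[f(7) + f(37)] = ½[16807.0 + 6.93440e+07] = 3.46804e+07.
So far: 4.62282e+08.
Correction k=1: B_{2}/2! · (f^{(1)}(37) − f^{(1)}(7)) = 1/12 · (9.37080e+06 − 12005.0) = 779900.
Running total after k=1: 4.63062e+08.
Correction k=2: B_{4}/4! · (f^{(3)}(37) − f^{(3)}(7)) = −1/720 · (82140.0 − 2940.00) = -110.000.
Running total after k=2: 4.63062e+08.
Correction k=3: B_{6}/6! · (f^{(5)}(37) − f^{(5)}(7)) = 1/30240 · (120.000 − 120.000) = 0.00000.
Running total after k=3: 4.63062e+08.
Correction k=4: B_{8}/8! · (f^{(7)}(37) − f^{(7)}(7)) = −1/1209600 · (0.00000 − 0.00000) = 0.00000.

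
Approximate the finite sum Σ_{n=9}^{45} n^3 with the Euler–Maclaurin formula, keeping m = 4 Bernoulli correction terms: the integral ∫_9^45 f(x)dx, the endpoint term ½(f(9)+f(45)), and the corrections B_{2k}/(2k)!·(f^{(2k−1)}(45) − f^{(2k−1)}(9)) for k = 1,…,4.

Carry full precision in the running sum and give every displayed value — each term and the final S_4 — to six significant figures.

Integral: ∫_9^45 x^3 dx = 1.02352e+06.
½[f(9) + f(45)] = ½[729.000 + 91125.0] = 45927.0.
Integral + boundary = 1.06944e+06.
Correction k=1: B_{2}/2! · (f^{(1)}(45) − f^{(1)}(9)) = 1/12 · (6075.00 − 243.000) = 486.000.
After k=1: 1.06993e+06.
Correction k=2: B_{4}/4! · (f^{(3)}(45) − f^{(3)}(9)) = −1/720 · (6.00000 − 6.00000) = 0.00000.
After k=2: 1.06993e+06.
Correction k=3: B_{6}/6! · (f^{(5)}(45) − f^{(5)}(9)) = 1/30240 · (0.00000 − 0.00000) = 0.00000.
After k=3: 1.06993e+06.
Correction k=4: B_{8}/8! · (f^{(7)}(45) − f^{(7)}(9)) = −1/1209600 · (0.00000 − 0.00000) = 0.00000.

S_4 ≈ 1.06993e+06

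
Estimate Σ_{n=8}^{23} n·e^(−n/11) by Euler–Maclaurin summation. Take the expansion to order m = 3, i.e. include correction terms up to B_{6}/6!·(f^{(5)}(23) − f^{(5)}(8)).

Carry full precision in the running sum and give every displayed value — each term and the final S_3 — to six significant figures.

S_3 ≈ 58.1089

Integral: ∫_8^23 x·e^(−x/11) dx = 54.7771.
½[f(8) + f(23)] = ½[3.86580 + 2.84222] = 3.35401.
So far: 58.1311.
Correction k=1: B_{2}/2! · (f^{(1)}(23) − f^{(1)}(8)) = 1/12 · (-0.134809 − 0.131789) = -0.0222165.
After k=1: 58.1089.
Correction k=2: B_{4}/4! · (f^{(3)}(23) − f^{(3)}(8)) = −1/720 · (0.000928435 − 0.00907635) = 1.13166e-05.
After k=2: 58.1089.
Correction k=3: B_{6}/6! · (f^{(5)}(23) − f^{(5)}(8)) = 1/30240 · (2.45537e-05 − 0.000141021) = -3.85143e-09.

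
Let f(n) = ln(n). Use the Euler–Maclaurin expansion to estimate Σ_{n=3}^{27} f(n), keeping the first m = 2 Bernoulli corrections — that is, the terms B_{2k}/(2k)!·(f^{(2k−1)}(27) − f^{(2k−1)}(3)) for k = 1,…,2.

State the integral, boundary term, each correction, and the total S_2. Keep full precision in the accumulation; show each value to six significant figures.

S_2 ≈ 63.8644

The integral term ∫_3^27 ln(x) dx = 61.6918.
Boundary: ½(f(3) + f(27)) = ½(1.09861 + 3.29584) = 2.19722.
So far: 63.8890.
Correction k=1: B_{2}/2! · (f^{(1)}(27) − f^{(1)}(3)) = 1/12 · (0.0370370 − 0.333333) = -0.0246914.
Partial sum through k=1: 63.8643.
Correction k=2: B_{4}/4! · (f^{(3)}(27) − f^{(3)}(3)) = −1/720 · (0.000101611 − 0.0740741) = 0.000102740.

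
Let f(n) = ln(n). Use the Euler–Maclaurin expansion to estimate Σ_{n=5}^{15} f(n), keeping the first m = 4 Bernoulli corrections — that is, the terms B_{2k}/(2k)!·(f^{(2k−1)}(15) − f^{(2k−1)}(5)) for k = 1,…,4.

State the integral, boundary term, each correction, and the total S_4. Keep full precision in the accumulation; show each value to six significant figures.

S_4 ≈ 24.7212

∫_5^15 ln(x) dx evaluates to 22.5736.
½[f(5) + f(15)] = ½[1.60944 + 2.70805] = 2.15874.
Integral + boundary = 24.7323.
Order-1 term: 1/12 · (0.0666667 − 0.200000) = -0.0111111.
Partial sum through k=1: 24.7212.
Order-2 term: −1/720 · (0.000592593 − 0.0160000) = 2.13992e-05.
Partial sum through k=2: 24.7212.
Order-3 term: 1/30240 · (3.16049e-05 − 0.00768000) = -2.52923e-07.
Partial sum through k=3: 24.7212.
Order-4 term: −1/1209600 · (4.21399e-06 − 0.00921600) = 7.61556e-09.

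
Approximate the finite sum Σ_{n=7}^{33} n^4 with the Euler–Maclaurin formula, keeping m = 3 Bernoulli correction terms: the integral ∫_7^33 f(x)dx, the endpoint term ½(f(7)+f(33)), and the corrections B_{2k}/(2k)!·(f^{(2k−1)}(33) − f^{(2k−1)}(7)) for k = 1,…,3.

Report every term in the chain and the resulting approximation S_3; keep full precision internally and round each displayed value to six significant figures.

S_3 ≈ 8.42974e+06

Integral: ∫_7^33 x^4 dx = 7.82372e+06.
Boundary: ½(f(7) + f(33)) = ½(2401.00 + 1.18592e+06) = 594161.
Running total after boundary: 8.41788e+06.
k=1: B_{2}/(2)! × [f^{(1)}(33) − f^{(1)}(7)] = 1/12 × (143748 − 1372.00) = 11864.7.
After k=1: 8.42974e+06.
k=2: B_{4}/(4)! × [f^{(3)}(33) − f^{(3)}(7)] = −1/720 × (792.000 − 168.000) = -0.866667.
After k=2: 8.42974e+06.
k=3: B_{6}/(6)! × [f^{(5)}(33) − f^{(5)}(7)] = 1/30240 × (0.00000 − 0.00000) = 0.00000.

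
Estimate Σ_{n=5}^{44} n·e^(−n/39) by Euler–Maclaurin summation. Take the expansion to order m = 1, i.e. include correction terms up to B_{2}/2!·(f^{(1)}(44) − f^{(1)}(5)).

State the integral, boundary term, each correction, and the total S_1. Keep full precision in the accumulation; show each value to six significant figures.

S_1 ≈ 471.233

The integral term ∫_5^44 x·e^(−x/39) dx = 461.982.
½[f(5) + f(44)] = ½[4.39836 + 14.2390] = 9.31868.
So far: 471.300.
k=1: B_{2}/(2)! × [f^{(1)}(44) − f^{(1)}(5)] = 1/12 × (-0.0414889 − 0.766894) = -0.0673653.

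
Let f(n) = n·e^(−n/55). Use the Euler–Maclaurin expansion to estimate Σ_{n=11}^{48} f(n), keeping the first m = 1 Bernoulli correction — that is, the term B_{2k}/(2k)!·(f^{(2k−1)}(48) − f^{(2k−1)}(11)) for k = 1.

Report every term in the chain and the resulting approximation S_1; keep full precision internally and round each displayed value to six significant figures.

S_1 ≈ 619.576

∫_11^48 x·e^(−x/55) dx evaluates to 605.096.
Endpoint term: (f(11) + f(48))/2 = (9.00604 + 20.0549)/2 = 14.5305.
Integral + boundary = 619.627.
Correction k=1: B_{2}/2! · (f^{(1)}(48) − f^{(1)}(11)) = 1/12 · (0.0531759 − 0.654985) = -0.0501507.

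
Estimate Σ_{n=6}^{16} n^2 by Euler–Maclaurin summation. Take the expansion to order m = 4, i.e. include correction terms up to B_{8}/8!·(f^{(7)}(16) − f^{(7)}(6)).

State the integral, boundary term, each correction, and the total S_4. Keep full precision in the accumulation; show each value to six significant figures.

S_4 ≈ 1441.00

∫_6^16 x^2 dx evaluates to 1293.33.
½[f(6) + f(16)] = ½[36.0000 + 256.000] = 146.000.
So far: 1439.33.
Order-1 term: 1/12 · (32.0000 − 12.0000) = 1.66667.
Partial sum through k=1: 1441.00.
Order-2 term: −1/720 · (0.00000 − 0.00000) = 0.00000.
Partial sum through k=2: 1441.00.
Order-3 term: 1/30240 · (0.00000 − 0.00000) = 0.00000.
Partial sum through k=3: 1441.00.
Order-4 term: −1/1209600 · (0.00000 − 0.00000) = 0.00000.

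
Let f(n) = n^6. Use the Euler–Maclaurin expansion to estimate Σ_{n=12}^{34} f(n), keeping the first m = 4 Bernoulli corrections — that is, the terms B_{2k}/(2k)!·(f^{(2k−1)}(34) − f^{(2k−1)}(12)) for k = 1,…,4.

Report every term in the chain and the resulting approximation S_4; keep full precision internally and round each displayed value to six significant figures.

S_4 ≈ 8.29470e+09

The integral term ∫_12^34 x^6 dx = 7.49822e+09.
½[f(12) + f(34)] = ½[2.98598e+06 + 1.54480e+09] = 7.73895e+08.
Integral + boundary = 8.27211e+09.
Order-1 term: 1/12 · (2.72613e+08 − 1.49299e+06) = 2.25933e+07.
Partial sum through k=1: 8.29471e+09.
Order-2 term: −1/720 · (4.71648e+06 − 207360) = -6262.67.
Partial sum through k=2: 8.29470e+09.
Order-3 term: 1/30240 · (24480.0 − 8640.00) = 0.523810.
Partial sum through k=3: 8.29470e+09.
Order-4 term: −1/1209600 · (0.00000 − 0.00000) = 0.00000.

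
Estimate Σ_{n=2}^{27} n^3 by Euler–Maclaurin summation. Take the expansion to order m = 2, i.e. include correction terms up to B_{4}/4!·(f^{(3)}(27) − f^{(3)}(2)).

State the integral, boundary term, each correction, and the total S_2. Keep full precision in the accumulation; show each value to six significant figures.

Integral: ∫_2^27 x^3 dx = 132856.
½[f(2) + f(27)] = ½[8.00000 + 19683.0] = 9845.50.
Integral + boundary = 142702.
Order-1 term: 1/12 · (2187.00 − 12.0000) = 181.250.
Running total after k=1: 142883.
Order-2 term: −1/720 · (6.00000 − 6.00000) = 0.00000.

S_2 ≈ 142883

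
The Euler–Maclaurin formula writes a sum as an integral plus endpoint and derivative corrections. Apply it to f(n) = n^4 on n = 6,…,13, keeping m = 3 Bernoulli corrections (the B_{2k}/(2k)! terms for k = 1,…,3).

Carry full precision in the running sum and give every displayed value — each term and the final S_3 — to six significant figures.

S_3 ≈ 88292.0

Integral: ∫_6^13 x^4 dx = 72703.4.
Endpoint term: (f(6) + f(13))/2 = (1296.00 + 28561.0)/2 = 14928.5.
Integral + boundary = 87631.9.
Correction k=1: B_{2}/2! · (f^{(1)}(13) − f^{(1)}(6)) = 1/12 · (8788.00 − 864.000) = 660.333.
Running total after k=1: 88292.2.
Correction k=2: B_{4}/4! · (f^{(3)}(13) − f^{(3)}(6)) = −1/720 · (312.000 − 144.000) = -0.233333.
Running total after k=2: 88292.0.
Correction k=3: B_{6}/6! · (f^{(5)}(13) − f^{(5)}(6)) = 1/30240 · (0.00000 − 0.00000) = 0.00000.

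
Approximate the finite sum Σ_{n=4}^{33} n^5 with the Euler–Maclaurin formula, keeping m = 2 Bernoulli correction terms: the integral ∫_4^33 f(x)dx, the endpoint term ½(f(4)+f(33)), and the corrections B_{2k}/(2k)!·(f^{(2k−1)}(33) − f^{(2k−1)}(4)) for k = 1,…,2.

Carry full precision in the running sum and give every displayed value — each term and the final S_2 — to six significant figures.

∫_4^33 x^5 dx evaluates to 2.15244e+08.
Endpoint term: (f(4) + f(33))/2 = (1024.00 + 3.91354e+07)/2 = 1.95682e+07.
Integral + boundary = 2.34812e+08.
k=1: B_{2}/(2)! × [f^{(1)}(33) − f^{(1)}(4)] = 1/12 × (5.92960e+06 − 1280.00) = 494027.
Partial sum through k=1: 2.35306e+08.
k=2: B_{4}/(4)! × [f^{(3)}(33) − f^{(3)}(4)] = −1/720 × (65340.0 − 960.000) = -89.4167.

S_2 ≈ 2.35306e+08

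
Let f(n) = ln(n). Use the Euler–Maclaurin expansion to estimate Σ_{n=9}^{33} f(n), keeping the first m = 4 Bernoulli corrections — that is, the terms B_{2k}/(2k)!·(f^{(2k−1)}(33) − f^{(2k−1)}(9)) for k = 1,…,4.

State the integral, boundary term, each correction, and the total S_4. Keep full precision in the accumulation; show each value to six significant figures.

S_4 ≈ 74.4499

∫_9^33 ln(x) dx evaluates to 71.6097.
Boundary: ½(f(9) + f(33)) = ½(2.19722 + 3.49651) = 2.84687.
Running total after boundary: 74.4566.
Order-1 term: 1/12 · (0.0303030 − 0.111111) = -0.00673401.
Running total after k=1: 74.4499.
Order-2 term: −1/720 · (5.56529e-05 − 0.00274348) = 3.73310e-06.
Running total after k=2: 74.4499.
Order-3 term: 1/30240 · (6.13256e-07 − 0.000406442) = -1.34203e-08.
Running total after k=3: 74.4499.
Order-4 term: −1/1209600 · (1.68941e-08 − 0.000150534) = 1.24436e-10.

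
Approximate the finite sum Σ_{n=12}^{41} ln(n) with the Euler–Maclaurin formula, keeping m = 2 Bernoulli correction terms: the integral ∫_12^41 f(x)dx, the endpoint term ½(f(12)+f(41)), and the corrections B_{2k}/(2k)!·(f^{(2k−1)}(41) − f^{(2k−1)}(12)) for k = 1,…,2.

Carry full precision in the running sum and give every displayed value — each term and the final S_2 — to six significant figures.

∫_12^41 ln(x) dx evaluates to 93.4376.
Boundary: ½(f(12) + f(41)) = ½(2.48491 + 3.71357) = 3.09924.
Running total after boundary: 96.5368.
Order-1 term: 1/12 · (0.0243902 − 0.0833333) = -0.00491192.
After k=1: 96.5319.
Order-2 term: −1/720 · (2.90187e-05 − 0.00115741) = 1.56721e-06.

S_2 ≈ 96.5319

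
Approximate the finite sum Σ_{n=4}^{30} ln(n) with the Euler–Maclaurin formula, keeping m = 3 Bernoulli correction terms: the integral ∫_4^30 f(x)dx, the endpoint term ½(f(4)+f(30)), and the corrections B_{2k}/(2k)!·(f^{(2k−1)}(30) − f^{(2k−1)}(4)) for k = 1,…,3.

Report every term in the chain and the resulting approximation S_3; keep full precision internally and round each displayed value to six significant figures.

The integral term ∫_4^30 ln(x) dx = 70.4907.
Endpoint term: (f(4) + f(30))/2 = (1.38629 + 3.40120)/2 = 2.39375.
Integral + boundary = 72.8845.
k=1: B_{2}/(2)! × [f^{(1)}(30) − f^{(1)}(4)] = 1/12 × (0.0333333 − 0.250000) = -0.0180556.
Running total after k=1: 72.8664.
k=2: B_{4}/(4)! × [f^{(3)}(30) − f^{(3)}(4)] = −1/720 × (7.40741e-05 − 0.0312500) = 4.32999e-05.
Running total after k=2: 72.8665.
k=3: B_{6}/(6)! × [f^{(5)}(30) − f^{(5)}(4)] = 1/30240 × (9.87654e-07 − 0.0234375) = -7.75017e-07.

S_3 ≈ 72.8665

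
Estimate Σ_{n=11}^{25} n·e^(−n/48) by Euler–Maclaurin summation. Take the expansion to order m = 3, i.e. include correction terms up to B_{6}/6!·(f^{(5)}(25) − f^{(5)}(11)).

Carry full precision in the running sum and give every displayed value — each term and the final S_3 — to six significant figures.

Integral: ∫_11^25 x·e^(−x/48) dx = 170.530.
½[f(11) + f(25)] = ½[8.74716 + 14.8506] = 11.7989.
Integral + boundary = 182.329.
k=1: B_{2}/(2)! × [f^{(1)}(25) − f^{(1)}(11)] = 1/12 × (0.284637 − 0.612964) = -0.0273605.
Partial sum through k=1: 182.302.
k=2: B_{4}/(4)! × [f^{(3)}(25) − f^{(3)}(11)] = −1/720 × (0.000639187 − 0.000956318) = 4.40458e-07.
Partial sum through k=2: 182.302.
k=3: B_{6}/(6)! × [f^{(5)}(25) − f^{(5)}(11)] = 1/30240 × (5.01230e-07 − 7.14667e-07) = -7.05808e-12.

S_3 ≈ 182.302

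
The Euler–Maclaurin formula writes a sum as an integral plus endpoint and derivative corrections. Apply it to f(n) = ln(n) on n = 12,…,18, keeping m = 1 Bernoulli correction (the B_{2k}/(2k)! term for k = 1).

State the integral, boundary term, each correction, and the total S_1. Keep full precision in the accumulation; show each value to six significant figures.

The integral term ∫_12^18 ln(x) dx = 16.2078.
Endpoint term: (f(12) + f(18))/2 = (2.48491 + 2.89037)/2 = 2.68764.
So far: 18.8955.
Correction k=1: B_{2}/2! · (f^{(1)}(18) − f^{(1)}(12)) = 1/12 · (0.0555556 − 0.0833333) = -0.00231481.

S_1 ≈ 18.8931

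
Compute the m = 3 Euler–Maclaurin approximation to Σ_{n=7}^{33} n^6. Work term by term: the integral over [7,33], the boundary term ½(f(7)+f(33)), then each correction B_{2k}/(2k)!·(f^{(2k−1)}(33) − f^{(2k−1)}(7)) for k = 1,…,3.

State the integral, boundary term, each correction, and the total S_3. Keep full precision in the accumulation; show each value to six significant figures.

Integral: ∫_7^33 x^6 dx = 6.08823e+09.
½[f(7) + f(33)] = ½[117649 + 1.29147e+09] = 6.45793e+08.
So far: 6.73402e+09.
Order-1 term: 1/12 · (2.34812e+08 − 100842) = 1.95593e+07.
Partial sum through k=1: 6.75358e+09.
Order-2 term: −1/720 · (4.31244e+06 − 41160.0) = -5932.33.
Partial sum through k=2: 6.75358e+09.
Order-3 term: 1/30240 · (23760.0 − 5040.00) = 0.619048.

S_3 ≈ 6.75358e+09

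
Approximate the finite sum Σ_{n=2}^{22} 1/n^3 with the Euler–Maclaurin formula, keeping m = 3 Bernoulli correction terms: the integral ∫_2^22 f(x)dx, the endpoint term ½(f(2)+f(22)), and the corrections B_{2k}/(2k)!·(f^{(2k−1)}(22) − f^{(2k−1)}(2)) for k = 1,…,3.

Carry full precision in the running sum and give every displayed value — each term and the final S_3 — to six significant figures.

S_3 ≈ 0.201161

∫_2^22 1/x^3 dx evaluates to 0.123967.
Endpoint term: (f(2) + f(22))/2 = (0.125000 + 9.39144e-05)/2 = 0.0625470.
Running total after boundary: 0.186514.
Order-1 term: 1/12 · (-1.28065e-05 − (-0.187500)) = 0.0156239.
After k=1: 0.202138.
Order-2 term: −1/720 · (-5.29194e-07 − (-0.937500)) = -0.00130208.
After k=2: 0.200836.
Order-3 term: 1/30240 · (-4.59218e-08 − (-9.84375)) = 0.000325521.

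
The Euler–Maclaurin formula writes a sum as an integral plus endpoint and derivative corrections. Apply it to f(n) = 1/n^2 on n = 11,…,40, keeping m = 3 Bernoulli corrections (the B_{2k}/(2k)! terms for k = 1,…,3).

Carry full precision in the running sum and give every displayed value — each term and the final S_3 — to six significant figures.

S_3 ≈ 0.0704762

∫_11^40 1/x^2 dx evaluates to 0.0659091.
Boundary: ½(f(11) + f(40)) = ½(0.00826446 + 0.000625000) = 0.00444473.
Integral + boundary = 0.0703538.
k=1: B_{2}/(2)! × [f^{(1)}(40) − f^{(1)}(11)] = 1/12 × (-3.12500e-05 − (-0.00150263)) = 0.000122615.
Running total after k=1: 0.0704764.
k=2: B_{4}/(4)! × [f^{(3)}(40) − f^{(3)}(11)] = −1/720 × (-2.34375e-07 − (-0.000149021)) = -2.06648e-07.
Running total after k=2: 0.0704762.
k=3: B_{6}/(6)! × [f^{(5)}(40) − f^{(5)}(11)] = 1/30240 × (-4.39453e-09 − (-3.69474e-05)) = 1.22166e-09.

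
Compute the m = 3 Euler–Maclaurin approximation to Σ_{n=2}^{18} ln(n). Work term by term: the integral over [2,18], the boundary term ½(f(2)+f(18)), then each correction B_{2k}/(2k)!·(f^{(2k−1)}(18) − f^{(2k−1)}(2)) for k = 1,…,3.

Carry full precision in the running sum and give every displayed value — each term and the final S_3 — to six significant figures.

S_3 ≈ 36.3954

The integral term ∫_2^18 ln(x) dx = 34.6404.
½[f(2) + f(18)] = ½[0.693147 + 2.89037] = 1.79176.
Running total after boundary: 36.4322.
Correction k=1: B_{2}/2! · (f^{(1)}(18) − f^{(1)}(2)) = 1/12 · (0.0555556 − 0.500000) = -0.0370370.
After k=1: 36.3951.
Correction k=2: B_{4}/4! · (f^{(3)}(18) − f^{(3)}(2)) = −1/720 · (0.000342936 − 0.250000) = 0.000346746.
After k=2: 36.3955.
Correction k=3: B_{6}/6! · (f^{(5)}(18) − f^{(5)}(2)) = 1/30240 · (1.27013e-05 − 0.750000) = -2.48012e-05.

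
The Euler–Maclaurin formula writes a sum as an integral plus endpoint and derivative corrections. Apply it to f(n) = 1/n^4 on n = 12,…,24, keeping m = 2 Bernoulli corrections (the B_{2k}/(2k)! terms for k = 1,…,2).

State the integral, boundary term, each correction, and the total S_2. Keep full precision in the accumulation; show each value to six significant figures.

S_2 ≈ 0.000195701

The integral term ∫_12^24 1/x^4 dx = 0.000168789.
Boundary: ½(f(12) + f(24)) = ½(4.82253e-05 + 3.01408e-06) = 2.56197e-05.
Integral + boundary = 0.000194408.
Correction k=1: B_{2}/2! · (f^{(1)}(24) − f^{(1)}(12)) = 1/12 · (-5.02347e-07 − (-1.60751e-05)) = 1.29773e-06.
Partial sum through k=1: 0.000195706.
Correction k=2: B_{4}/4! · (f^{(3)}(24) − f^{(3)}(12)) = −1/720 · (-2.61639e-08 − (-3.34898e-06)) = -4.61502e-09.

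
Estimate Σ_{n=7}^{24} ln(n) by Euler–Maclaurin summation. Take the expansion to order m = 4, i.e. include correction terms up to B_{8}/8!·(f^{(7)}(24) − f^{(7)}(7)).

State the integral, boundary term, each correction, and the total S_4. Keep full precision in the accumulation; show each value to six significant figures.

The integral term ∫_7^24 ln(x) dx = 45.6519.
½[f(7) + f(24)] = ½[1.94591 + 3.17805] = 2.56198.
Running total after boundary: 48.2139.
k=1: B_{2}/(2)! × [f^{(1)}(24) − f^{(1)}(7)] = 1/12 × (0.0416667 − 0.142857) = -0.00843254.
Partial sum through k=1: 48.2055.
k=2: B_{4}/(4)! × [f^{(3)}(24) − f^{(3)}(7)] = −1/720 × (0.000144676 − 0.00583090) = 7.89754e-06.
Partial sum through k=2: 48.2055.
k=3: B_{6}/(6)! × [f^{(5)}(24) − f^{(5)}(7)] = 1/30240 × (3.01408e-06 − 0.00142798) = -4.71218e-08.
Partial sum through k=3: 48.2055.
k=4: B_{8}/(8)! × [f^{(7)}(24) − f^{(7)}(7)] = −1/1209600 × (1.56983e-07 − 0.000874271) = 7.22647e-10.

S_4 ≈ 48.2055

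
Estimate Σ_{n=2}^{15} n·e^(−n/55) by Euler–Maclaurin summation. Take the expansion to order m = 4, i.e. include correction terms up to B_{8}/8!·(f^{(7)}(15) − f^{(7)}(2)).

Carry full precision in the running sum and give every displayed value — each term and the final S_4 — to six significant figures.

Integral: ∫_2^15 x·e^(−x/55) dx = 92.0413.
Endpoint term: (f(2) + f(15))/2 = (1.92858 + 11.4195)/2 = 6.67404.
So far: 98.7154.
Correction k=1: B_{2}/2! · (f^{(1)}(15) − f^{(1)}(2)) = 1/12 · (0.553673 − 0.929225) = -0.0312960.
Partial sum through k=1: 98.6841.
Correction k=2: B_{4}/4! · (f^{(3)}(15) − f^{(3)}(2)) = −1/720 · (0.000686371 − 0.000944728) = 3.58829e-07.
Partial sum through k=2: 98.6841.
Correction k=3: B_{6}/6! · (f^{(5)}(15) − f^{(5)}(2)) = 1/30240 · (3.93293e-07 − 5.23066e-07) = -4.29145e-12.
Partial sum through k=3: 98.6841.
Correction k=4: B_{8}/8! · (f^{(7)}(15) − f^{(7)}(2)) = −1/1209600 · (1.85020e-10 − 2.42587e-10) = 4.75916e-17.

S_4 ≈ 98.6841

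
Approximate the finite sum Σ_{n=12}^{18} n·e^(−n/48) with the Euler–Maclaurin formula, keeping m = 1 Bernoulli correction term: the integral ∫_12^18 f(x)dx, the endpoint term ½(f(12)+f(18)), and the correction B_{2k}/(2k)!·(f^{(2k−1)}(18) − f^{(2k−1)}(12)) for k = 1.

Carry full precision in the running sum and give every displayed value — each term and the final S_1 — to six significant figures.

The integral term ∫_12^18 x·e^(−x/48) dx = 65.6138.
Boundary: ½(f(12) + f(18)) = ½(9.34561 + 12.3712) = 10.8584.
Integral + boundary = 76.4722.
Correction k=1: B_{2}/2! · (f^{(1)}(18) − f^{(1)}(12)) = 1/12 · (0.429556 − 0.584101) = -0.0128787.

S_1 ≈ 76.4593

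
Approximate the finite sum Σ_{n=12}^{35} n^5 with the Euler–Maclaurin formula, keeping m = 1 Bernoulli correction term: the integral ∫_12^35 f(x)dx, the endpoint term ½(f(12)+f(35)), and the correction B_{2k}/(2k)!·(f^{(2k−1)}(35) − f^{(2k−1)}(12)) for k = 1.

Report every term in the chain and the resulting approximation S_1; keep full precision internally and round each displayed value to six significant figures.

Integral: ∫_12^35 x^5 dx = 3.05880e+08.
Boundary: ½(f(12) + f(35)) = ½(248832 + 5.25219e+07) = 2.63854e+07.
Integral + boundary = 3.32265e+08.
Correction k=1: B_{2}/2! · (f^{(1)}(35) − f^{(1)}(12)) = 1/12 · (7.50312e+06 − 103680) = 616620.

S_1 ≈ 3.32882e+08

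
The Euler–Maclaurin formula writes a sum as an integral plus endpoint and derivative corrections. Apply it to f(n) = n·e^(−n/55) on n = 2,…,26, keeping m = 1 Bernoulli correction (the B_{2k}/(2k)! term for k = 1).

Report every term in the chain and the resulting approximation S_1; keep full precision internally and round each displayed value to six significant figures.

S_1 ≈ 255.263

∫_2^26 x·e^(−x/55) dx evaluates to 246.246.
Endpoint term: (f(2) + f(26))/2 = (1.92858 + 16.2058)/2 = 9.06719.
Running total after boundary: 255.313.
Correction k=1: B_{2}/2! · (f^{(1)}(26) − f^{(1)}(2)) = 1/12 · (0.328649 − 0.929225) = -0.0500479.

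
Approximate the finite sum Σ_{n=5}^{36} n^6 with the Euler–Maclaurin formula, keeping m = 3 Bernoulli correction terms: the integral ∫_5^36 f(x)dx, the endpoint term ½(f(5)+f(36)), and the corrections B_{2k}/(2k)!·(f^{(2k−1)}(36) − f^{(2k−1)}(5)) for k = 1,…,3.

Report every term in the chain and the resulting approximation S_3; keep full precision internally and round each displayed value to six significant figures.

The integral term ∫_5^36 x^6 dx = 1.11949e+10.
½[f(5) + f(36)] = ½[15625.0 + 2.17678e+09] = 1.08840e+09.
So far: 1.22833e+10.
Order-1 term: 1/12 · (3.62797e+08 − 18750.0) = 3.02315e+07.
After k=1: 1.23135e+10.
Order-2 term: −1/720 · (5.59872e+06 − 15000.0) = -7755.17.
After k=2: 1.23135e+10.
Order-3 term: 1/30240 · (25920.0 − 3600.00) = 0.738095.

S_3 ≈ 1.23135e+10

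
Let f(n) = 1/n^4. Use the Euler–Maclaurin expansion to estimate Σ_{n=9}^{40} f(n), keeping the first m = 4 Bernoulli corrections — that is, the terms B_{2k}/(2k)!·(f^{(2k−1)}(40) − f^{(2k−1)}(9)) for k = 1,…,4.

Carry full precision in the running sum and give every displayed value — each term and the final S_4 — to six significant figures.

S_4 ≈ 0.000534050

The integral term ∫_9^40 1/x^4 dx = 0.000452039.
Endpoint term: (f(9) + f(40))/2 = (0.000152416 + 3.90625e-07)/2 = 7.64032e-05.
Integral + boundary = 0.000528442.
k=1: B_{2}/(2)! × [f^{(1)}(40) − f^{(1)}(9)] = 1/12 × (-3.90625e-08 − (-6.77404e-05)) = 5.64177e-06.
Partial sum through k=1: 0.000534084.
k=2: B_{4}/(4)! × [f^{(3)}(40) − f^{(3)}(9)] = −1/720 × (-7.32422e-10 − (-2.50890e-05)) = -3.48448e-08.
Partial sum through k=2: 0.000534049.
k=3: B_{6}/(6)! × [f^{(5)}(40) − f^{(5)}(9)] = 1/30240 × (-2.56348e-11 − (-1.73455e-05)) = 5.73594e-10.
Partial sum through k=3: 0.000534050.
k=4: B_{8}/(8)! × [f^{(7)}(40) − f^{(7)}(9)] = −1/1209600 × (-1.44196e-12 − (-1.92728e-05)) = -1.59332e-11.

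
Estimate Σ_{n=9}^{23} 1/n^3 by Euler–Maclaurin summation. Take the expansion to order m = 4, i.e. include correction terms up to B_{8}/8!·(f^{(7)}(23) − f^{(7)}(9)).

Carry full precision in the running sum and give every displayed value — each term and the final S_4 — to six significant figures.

S_4 ≈ 0.00599168

∫_9^23 1/x^3 dx evaluates to 0.00522766.
Endpoint term: (f(9) + f(23))/2 = (0.00137174 + 8.21895e-05)/2 = 0.000726966.
Running total after boundary: 0.00595463.
k=1: B_{2}/(2)! × [f^{(1)}(23) − f^{(1)}(9)] = 1/12 × (-1.07204e-05 − (-0.000457247)) = 3.72106e-05.
Running total after k=1: 0.00599184.
k=2: B_{4}/(4)! × [f^{(3)}(23) − f^{(3)}(9)] = −1/720 × (-4.05307e-07 − (-0.000112901)) = -1.56243e-07.
Running total after k=2: 0.00599168.
k=3: B_{6}/(6)! × [f^{(5)}(23) − f^{(5)}(9)] = 1/30240 × (-3.21794e-08 − (-5.85410e-05)) = 1.93482e-09.
Running total after k=3: 0.00599168.
k=4: B_{8}/(8)! × [f^{(7)}(23) − f^{(7)}(9)] = −1/1209600 × (-4.37980e-09 − (-5.20365e-05)) = -4.30160e-11.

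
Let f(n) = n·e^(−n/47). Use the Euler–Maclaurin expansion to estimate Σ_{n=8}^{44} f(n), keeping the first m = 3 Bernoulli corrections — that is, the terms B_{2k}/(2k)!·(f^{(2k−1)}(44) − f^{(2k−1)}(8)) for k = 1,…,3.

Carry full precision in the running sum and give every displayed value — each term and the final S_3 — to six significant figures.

S_3 ≈ 515.228

The integral term ∫_8^44 x·e^(−x/47) dx = 503.284.
½[f(8) + f(44)] = ½[6.74788 + 17.2536] = 12.0007.
Running total after boundary: 515.284.
Correction k=1: B_{2}/2! · (f^{(1)}(44) − f^{(1)}(8)) = 1/12 · (0.0250294 − 0.699913) = -0.0562403.
After k=1: 515.228.
Correction k=2: B_{4}/4! · (f^{(3)}(44) − f^{(3)}(8)) = −1/720 · (0.000366357 − 0.00108053) = 9.91903e-07.
After k=2: 515.228.
Correction k=3: B_{6}/6! · (f^{(5)}(44) − f^{(5)}(8)) = 1/30240 · (3.26566e-07 − 8.34861e-07) = -1.68087e-11.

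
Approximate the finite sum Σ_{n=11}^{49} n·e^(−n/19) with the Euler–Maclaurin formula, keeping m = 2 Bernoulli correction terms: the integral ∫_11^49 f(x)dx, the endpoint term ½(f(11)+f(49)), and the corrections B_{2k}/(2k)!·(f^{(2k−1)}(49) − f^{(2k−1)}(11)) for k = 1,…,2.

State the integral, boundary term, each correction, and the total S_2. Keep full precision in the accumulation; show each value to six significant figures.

S_2 ≈ 226.387

The integral term ∫_11^49 x·e^(−x/19) dx = 221.475.
Endpoint term: (f(11) + f(49))/2 = (6.16537 + 3.71684)/2 = 4.94110.
Integral + boundary = 226.416.
Order-1 term: 1/12 · (-0.119769 − 0.235995) = -0.0296470.
Partial sum through k=1: 226.387.
Order-2 term: −1/720 · (8.84721e-05 − 0.00375892) = 5.09785e-06.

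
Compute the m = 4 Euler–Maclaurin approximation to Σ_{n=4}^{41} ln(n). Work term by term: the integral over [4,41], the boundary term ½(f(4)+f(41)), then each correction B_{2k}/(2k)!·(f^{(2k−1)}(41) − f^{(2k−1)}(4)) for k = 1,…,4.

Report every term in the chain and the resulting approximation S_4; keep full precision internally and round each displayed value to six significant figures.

Integral: ∫_4^41 ln(x) dx = 109.711.
½[f(4) + f(41)] = ½[1.38629 + 3.71357] = 2.54993.
Integral + boundary = 112.261.
Correction k=1: B_{2}/2! · (f^{(1)}(41) − f^{(1)}(4)) = 1/12 · (0.0243902 − 0.250000) = -0.0188008.
Running total after k=1: 112.242.
Correction k=2: B_{4}/4! · (f^{(3)}(41) − f^{(3)}(4)) = −1/720 · (2.90187e-05 − 0.0312500) = 4.33625e-05.
Running total after k=2: 112.242.
Correction k=3: B_{6}/6! · (f^{(5)}(41) − f^{(5)}(4)) = 1/30240 · (2.07153e-07 − 0.0234375) = -7.75043e-07.
Running total after k=3: 112.242.
Correction k=4: B_{8}/8! · (f^{(7)}(41) − f^{(7)}(4)) = −1/1209600 · (3.69697e-09 − 0.0439453) = 3.63304e-08.

S_4 ≈ 112.242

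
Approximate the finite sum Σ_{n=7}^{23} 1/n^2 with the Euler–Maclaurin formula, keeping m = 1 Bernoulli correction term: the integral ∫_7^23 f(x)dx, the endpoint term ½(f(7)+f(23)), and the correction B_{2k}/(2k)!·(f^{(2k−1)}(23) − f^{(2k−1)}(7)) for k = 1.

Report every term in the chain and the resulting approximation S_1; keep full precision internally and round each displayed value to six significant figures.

The integral term ∫_7^23 1/x^2 dx = 0.0993789.
½[f(7) + f(23)] = ½[0.0204082 + 0.00189036] = 0.0111493.
Running total after boundary: 0.110528.
Order-1 term: 1/12 · (-0.000164379 − (-0.00583090)) = 0.000472210.

S_1 ≈ 0.111000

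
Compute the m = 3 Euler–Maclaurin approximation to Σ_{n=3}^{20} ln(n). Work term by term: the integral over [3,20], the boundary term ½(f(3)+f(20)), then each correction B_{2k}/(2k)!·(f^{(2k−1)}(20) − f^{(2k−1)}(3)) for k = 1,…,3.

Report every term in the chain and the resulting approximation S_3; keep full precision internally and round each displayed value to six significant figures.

S_3 ≈ 41.6425

∫_3^20 ln(x) dx evaluates to 39.6188.
Endpoint term: (f(3) + f(20))/2 = (1.09861 + 2.99573)/2 = 2.04717.
So far: 41.6660.
Order-1 term: 1/12 · (0.0500000 − 0.333333) = -0.0236111.
Partial sum through k=1: 41.6424.
Order-2 term: −1/720 · (0.000250000 − 0.0740741) = 0.000102533.
Partial sum through k=2: 41.6425.
Order-3 term: 1/30240 · (7.50000e-06 − 0.0987654) = -3.26580e-06.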